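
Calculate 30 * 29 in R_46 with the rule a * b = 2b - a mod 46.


30 * 29 = 2*29 - 30 mod 46
= 58 - 30 mod 46
= 28 mod 46 = 28

28


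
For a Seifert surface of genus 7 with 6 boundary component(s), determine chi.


chi = 2 - 2g - b
= 2 - 2*7 - 6
= 2 - 14 - 6 = -18

-18


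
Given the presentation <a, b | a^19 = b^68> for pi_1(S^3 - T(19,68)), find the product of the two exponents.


The relation is a^19 = b^68.
Product of exponents = 19 * 68
= 1292

1292


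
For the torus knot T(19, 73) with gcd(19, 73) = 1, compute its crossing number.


For a torus knot T(p, q) with gcd(p,q)=1,
the crossing number is min(p*(q-1), q*(p-1)).
p*(q-1) = 19*72 = 1368
q*(p-1) = 73*18 = 1314
min(1368, 1314) = 1314

1314


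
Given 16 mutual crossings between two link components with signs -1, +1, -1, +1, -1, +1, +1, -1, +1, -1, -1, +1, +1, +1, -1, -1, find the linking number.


Step 1: Count positive crossings: 8
Step 2: Count negative crossings: 8
Step 3: Sum of signs = 8 - 8 = 0
Step 4: Linking number = sum/2 = 0/2 = 0

0


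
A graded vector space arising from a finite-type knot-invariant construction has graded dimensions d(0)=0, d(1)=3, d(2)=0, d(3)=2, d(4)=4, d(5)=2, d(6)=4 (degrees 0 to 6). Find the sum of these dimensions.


Total dimension = d(0) + d(1) + ... + d(6)
= 0 + 3 + 0 + 2 + 4 + 2 + 4
= 15

15


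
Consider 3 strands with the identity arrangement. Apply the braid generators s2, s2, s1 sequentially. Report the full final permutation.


Starting with identity [1, 2, 3].
Apply generators in sequence:
  After s2: [1, 3, 2]
  After s2: [1, 2, 3]
  After s1: [2, 1, 3]
Final permutation: [2, 1, 3]

[2, 1, 3]


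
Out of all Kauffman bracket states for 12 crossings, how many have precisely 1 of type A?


We choose which 1 of 12 crossings get A-smoothings.
C(12, 1) = 12! / (1! * 11!)
= 12

12


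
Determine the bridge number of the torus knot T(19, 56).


The bridge number of T(p,q) is min(p,q).
min(19, 56) = 19

19


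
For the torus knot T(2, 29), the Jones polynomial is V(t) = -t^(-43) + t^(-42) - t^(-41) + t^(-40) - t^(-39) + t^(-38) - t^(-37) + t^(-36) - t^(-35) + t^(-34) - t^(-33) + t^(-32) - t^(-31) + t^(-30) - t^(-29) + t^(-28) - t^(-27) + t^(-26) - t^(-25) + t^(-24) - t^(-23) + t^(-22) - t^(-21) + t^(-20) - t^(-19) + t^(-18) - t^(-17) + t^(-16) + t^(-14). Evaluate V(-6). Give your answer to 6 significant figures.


Substituting t = -6 into V(t) = -t^(-43) + t^(-42) - t^(-41) + t^(-40) - t^(-39) + t^(-38) - t^(-37) + t^(-36) - t^(-35) + t^(-34) - t^(-33) + t^(-32) - t^(-31) + t^(-30) - t^(-29) + t^(-28) - t^(-27) + t^(-26) - t^(-25) + t^(-24) - t^(-23) + t^(-22) - t^(-21) + t^(-20) - t^(-19) + t^(-18) - t^(-17) + t^(-16) + t^(-14):
  (-)t^(-43) = 3.46335e-34
  (+)t^(-42) = 2.07801e-33
  (-)t^(-41) = 1.24681e-32
  (+)t^(-40) = 7.48083e-32
  (-)t^(-39) = 4.4885e-31
  (+)t^(-38) = 2.6931e-30
  (-)t^(-37) = 1.61586e-29
  (+)t^(-36) = 9.69516e-29
  (-)t^(-35) = 5.8171e-28
  (+)t^(-34) = 3.49026e-27
  (-)t^(-33) = 2.09415e-26
  (+)t^(-32) = 1.25649e-25
  (-)t^(-31) = 7.53896e-25
  (+)t^(-30) = 4.52337e-24
  (-)t^(-29) = 2.71402e-23
  (+)t^(-28) = 1.62841e-22
  (-)t^(-27) = 9.77049e-22
  (+)t^(-26) = 5.86229e-21
  (-)t^(-25) = 3.51738e-20
  (+)t^(-24) = 2.11043e-19
  (-)t^(-23) = 1.26626e-18
  (+)t^(-22) = 7.59753e-18
  (-)t^(-21) = 4.55852e-17
  (+)t^(-20) = 2.73511e-16
  (-)t^(-19) = 1.64107e-15
  (+)t^(-18) = 9.8464e-15
  (-)t^(-17) = 5.90784e-14
  (+)t^(-16) = 3.5447e-13
  (+)t^(-14) = 1.27609e-11
Sum = (3.46335e-34) + (2.07801e-33) + (1.24681e-32) + (7.48083e-32) + (4.4885e-31) + (2.6931e-30) + (1.61586e-29) + (9.69516e-29) + (5.8171e-28) + (3.49026e-27) + (2.09415e-26) + (1.25649e-25) + (7.53896e-25) + (4.52337e-24) + (2.71402e-23) + (1.62841e-22) + (9.77049e-22) + (5.86229e-21) + (3.51738e-20) + (2.11043e-19) + (1.26626e-18) + (7.59753e-18) + (4.55852e-17) + (2.73511e-16) + (1.64107e-15) + (9.8464e-15) + (5.90784e-14) + (3.5447e-13) + (1.27609e-11)
= 1.318629944e-11
Rounded to 6 significant figures: 1.31863e-11

1.31863e-11


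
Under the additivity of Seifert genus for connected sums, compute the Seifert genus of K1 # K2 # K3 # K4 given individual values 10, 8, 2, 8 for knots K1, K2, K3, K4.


The Seifert genus is additive under connected sum.
Seifert genus(K1 # K2 # K3 # K4) = (10) + (8) + (2) + (8)
= 28

28


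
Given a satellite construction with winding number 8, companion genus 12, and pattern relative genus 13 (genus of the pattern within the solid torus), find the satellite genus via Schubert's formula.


Schubert: g(satellite) = g_rel(pattern) + |winding| * g(companion),
where g_rel(pattern) is the genus of the pattern relative to the solid torus.
= 13 + 8 * 12
= 13 + 96 = 109

109


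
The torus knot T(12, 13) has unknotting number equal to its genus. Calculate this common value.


For a torus knot T(p,q), both the unknotting number and genus equal (p-1)(q-1)/2.
= (12-1)(13-1)/2
= 11*12/2
= 132/2 = 66

66


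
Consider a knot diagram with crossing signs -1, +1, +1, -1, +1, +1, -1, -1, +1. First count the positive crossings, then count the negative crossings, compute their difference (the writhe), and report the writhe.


Step 1: Count positive crossings (+1).
Positive crossings: 5
Step 2: Count negative crossings (-1).
Negative crossings: 4
Step 3: Writhe = (positive) - (negative)
w = 5 - 4 = 1
Step 4: |w| = 1, and w is positive

1


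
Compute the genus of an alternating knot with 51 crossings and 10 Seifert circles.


For alternating knots, g = (c - s + 1)/2.
= (51 - 10 + 1)/2
= 42/2 = 21

21


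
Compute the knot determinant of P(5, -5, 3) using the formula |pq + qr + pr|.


Step 1: Compute pq + qr + pr.
pq = 5*(-5) = -25
qr = (-5)*3 = -15
pr = 5*3 = 15
pq + qr + pr = -25 + (-15) + 15 = -25
Step 2: Take absolute value.
det(P(5,-5,3)) = |-25| = 25

25


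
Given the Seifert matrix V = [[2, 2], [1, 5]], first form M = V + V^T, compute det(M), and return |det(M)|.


Step 1: Form V + V^T where V = [[2, 2], [1, 5]]
  V^T = [[2, 1], [2, 5]]
  V + V^T = [[4, 3], [3, 10]]
Step 2: det(V + V^T) = 4*10 - 3*3
  = 40 - 9 = 31
Step 3: Knot determinant = |det(V + V^T)| = |31| = 31

31


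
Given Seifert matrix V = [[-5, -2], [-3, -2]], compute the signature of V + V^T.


Step 1: V + V^T = [[-10, -5], [-5, -4]]
Step 2: trace = -14, det = 15
Step 3: Discriminant = (-14)^2 - 4*15 = 136
Step 4: Eigenvalues: -1.16905, -12.831
Step 5: Signature = (# positive eigenvalues) - (# negative eigenvalues) = -2

-2


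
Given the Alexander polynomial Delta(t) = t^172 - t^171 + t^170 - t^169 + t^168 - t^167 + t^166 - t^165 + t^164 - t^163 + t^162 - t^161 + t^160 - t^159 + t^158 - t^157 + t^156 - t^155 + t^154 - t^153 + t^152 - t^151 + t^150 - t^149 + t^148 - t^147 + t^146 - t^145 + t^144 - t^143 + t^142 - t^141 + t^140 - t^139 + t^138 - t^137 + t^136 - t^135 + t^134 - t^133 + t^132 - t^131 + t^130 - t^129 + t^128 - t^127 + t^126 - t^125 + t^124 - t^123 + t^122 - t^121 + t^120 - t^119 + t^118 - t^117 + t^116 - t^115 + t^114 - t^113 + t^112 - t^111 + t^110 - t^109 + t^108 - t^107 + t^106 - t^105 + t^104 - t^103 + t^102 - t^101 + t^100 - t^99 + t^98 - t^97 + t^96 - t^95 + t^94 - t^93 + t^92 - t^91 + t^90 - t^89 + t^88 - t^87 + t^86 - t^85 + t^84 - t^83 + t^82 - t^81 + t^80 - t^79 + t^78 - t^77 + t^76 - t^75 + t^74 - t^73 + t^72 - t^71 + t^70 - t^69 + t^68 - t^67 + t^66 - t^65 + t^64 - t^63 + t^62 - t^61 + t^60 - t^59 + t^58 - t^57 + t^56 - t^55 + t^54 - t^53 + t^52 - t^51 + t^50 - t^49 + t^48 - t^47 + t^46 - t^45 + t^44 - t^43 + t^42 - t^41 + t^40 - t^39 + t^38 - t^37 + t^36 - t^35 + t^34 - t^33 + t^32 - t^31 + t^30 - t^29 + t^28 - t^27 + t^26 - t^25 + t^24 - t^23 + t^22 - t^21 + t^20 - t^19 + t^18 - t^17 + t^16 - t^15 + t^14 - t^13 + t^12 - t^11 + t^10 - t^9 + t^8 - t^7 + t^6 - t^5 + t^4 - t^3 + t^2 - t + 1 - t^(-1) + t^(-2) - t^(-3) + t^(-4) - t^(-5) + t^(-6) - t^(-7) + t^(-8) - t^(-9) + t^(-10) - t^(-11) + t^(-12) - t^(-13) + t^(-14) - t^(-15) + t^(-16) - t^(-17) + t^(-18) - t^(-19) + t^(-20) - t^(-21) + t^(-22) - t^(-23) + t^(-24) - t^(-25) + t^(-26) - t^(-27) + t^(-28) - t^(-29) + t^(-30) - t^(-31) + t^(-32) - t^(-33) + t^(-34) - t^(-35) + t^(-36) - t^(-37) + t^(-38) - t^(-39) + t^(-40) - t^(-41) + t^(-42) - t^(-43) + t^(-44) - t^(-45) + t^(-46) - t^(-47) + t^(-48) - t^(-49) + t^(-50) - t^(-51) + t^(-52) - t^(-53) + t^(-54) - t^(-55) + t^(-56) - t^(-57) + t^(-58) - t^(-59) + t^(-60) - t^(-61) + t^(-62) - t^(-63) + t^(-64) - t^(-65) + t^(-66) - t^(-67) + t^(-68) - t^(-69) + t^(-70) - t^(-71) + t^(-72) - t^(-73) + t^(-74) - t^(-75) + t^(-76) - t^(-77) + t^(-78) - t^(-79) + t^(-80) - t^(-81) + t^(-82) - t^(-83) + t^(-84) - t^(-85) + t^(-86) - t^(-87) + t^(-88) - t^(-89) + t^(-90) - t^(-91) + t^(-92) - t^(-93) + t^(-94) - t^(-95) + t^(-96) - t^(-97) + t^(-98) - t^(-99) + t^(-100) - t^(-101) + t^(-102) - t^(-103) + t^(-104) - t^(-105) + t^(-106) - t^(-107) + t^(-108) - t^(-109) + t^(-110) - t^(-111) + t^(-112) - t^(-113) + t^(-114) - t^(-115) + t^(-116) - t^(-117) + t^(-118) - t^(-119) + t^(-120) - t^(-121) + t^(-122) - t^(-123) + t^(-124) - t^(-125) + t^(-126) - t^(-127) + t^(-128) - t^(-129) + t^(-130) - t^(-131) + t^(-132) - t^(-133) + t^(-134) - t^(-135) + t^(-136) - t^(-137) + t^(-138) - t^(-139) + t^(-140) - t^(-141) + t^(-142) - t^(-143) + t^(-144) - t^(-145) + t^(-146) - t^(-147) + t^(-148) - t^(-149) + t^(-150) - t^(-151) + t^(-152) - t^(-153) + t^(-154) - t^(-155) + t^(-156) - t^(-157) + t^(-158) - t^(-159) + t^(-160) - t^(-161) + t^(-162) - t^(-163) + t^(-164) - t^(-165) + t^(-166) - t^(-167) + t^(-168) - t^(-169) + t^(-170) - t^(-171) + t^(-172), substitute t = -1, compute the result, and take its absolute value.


Step 1: The polynomial has 345 terms with alternating signs, exponents from 172 down to -172.
Step 2: Substitute t = -1. The i-th term has coefficient (-1)^i and exponent (m-i),
  so its value is (-1)^i * (-1)^(m-i) = (-1)^m = 1 for every i.
Step 3: All 345 terms equal 1, so Delta(-1) = 345 * (1) = 345
Step 4: |Delta(-1)| = 345

345


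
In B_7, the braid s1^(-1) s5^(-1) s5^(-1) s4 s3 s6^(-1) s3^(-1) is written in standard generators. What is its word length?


The word length counts the number of generators (including inverses).
Listing each generator: s1^(-1), s5^(-1), s5^(-1), s4, s3, s6^(-1), s3^(-1)
There are 7 generators in this braid word.

7


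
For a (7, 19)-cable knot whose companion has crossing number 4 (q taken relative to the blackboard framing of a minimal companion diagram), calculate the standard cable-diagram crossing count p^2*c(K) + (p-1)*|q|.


Step 1: Each of the c(K) crossings of the companion diagram becomes p*p = p^2 crossings among the p parallel strands, and each of the |q| twists s_1 s_2 ... s_(p-1) adds (p-1) crossings.
  Crossings = p^2 * c(K) + (p-1)*|q|
Step 2: = 7^2 * 4 + (7-1)*19
Step 3: = 49*4 + 6*19
Step 4: = 196 + 114 = 310

310


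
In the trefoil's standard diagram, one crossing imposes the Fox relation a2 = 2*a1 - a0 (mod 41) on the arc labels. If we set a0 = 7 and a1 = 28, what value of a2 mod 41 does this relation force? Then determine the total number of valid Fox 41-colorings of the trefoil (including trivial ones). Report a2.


Step 1: Apply the given crossing relation 2*a1 - a0 - a2 = 0 (mod 41).
  a2 = 2*a1 - a0 mod 41
  a2 = 2*28 - 7 mod 41
  a2 = 56 - 7 mod 41
  a2 = 49 mod 41 = 8
Step 2: The trefoil has determinant 3.
  Number of Fox p-colorings (p prime) is p^2 if p = 3, else p.
  Since 41 does not divide 3, only trivial (constant) colorings exist.
  (So the trial a0 = 7, a1 = 28 with a0 != a1 does NOT extend to a valid coloring of the whole trefoil: the other two crossing relations require 3*(a1 - a0) = 0 (mod 41), which fails.)
  Total colorings = 41
Step 3: a2 = 8, total Fox 41-colorings = 41

8


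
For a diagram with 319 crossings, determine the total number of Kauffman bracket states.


Each crossing contributes 2 choices (A-smoothing or B-smoothing).
Total states = 2^319 = 1067993517960455041197510853084776057301352261178326384973520803911109862890320275011481043468288

1067993517960455041197510853084776057301352261178326384973520803911109862890320275011481043468288


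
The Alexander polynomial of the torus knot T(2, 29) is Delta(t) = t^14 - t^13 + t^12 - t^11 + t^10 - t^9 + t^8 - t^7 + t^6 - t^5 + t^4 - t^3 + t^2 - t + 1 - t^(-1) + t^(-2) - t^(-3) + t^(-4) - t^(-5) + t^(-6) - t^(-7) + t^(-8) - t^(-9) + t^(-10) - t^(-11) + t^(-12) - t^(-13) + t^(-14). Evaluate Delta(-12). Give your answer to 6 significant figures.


Substituting t = -12 into Delta(t) = t^14 - t^13 + t^12 - t^11 + t^10 - t^9 + t^8 - t^7 + t^6 - t^5 + t^4 - t^3 + t^2 - t + 1 - t^(-1) + t^(-2) - t^(-3) + t^(-4) - t^(-5) + t^(-6) - t^(-7) + t^(-8) - t^(-9) + t^(-10) - t^(-11) + t^(-12) - t^(-13) + t^(-14):
Term values: (1283918464548864) + (106993205379072) + (8916100448256) + (743008370688) + (61917364224) + (5159780352) + (429981696) + (35831808) + (2985984) + (248832) + (20736) + (1728) + (144) + (12) + (1) + (0.0833333) + (0.00694444) + (0.000578704) + (4.82253e-05) + (4.01878e-06) + (3.34898e-07) + (2.79082e-08) + (2.32568e-09) + (1.93807e-10) + (1.61506e-11) + (1.34588e-12) + (1.12157e-13) + (9.34639e-15) + (7.78866e-16)
Sum = 1.400638325e+15
Rounded to 6 significant figures: 1.40064e+15

1.40064e+15


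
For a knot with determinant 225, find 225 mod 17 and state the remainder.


Step 1: A knot is p-colorable if and only if p divides its determinant.
Step 2: Compute 225 mod 17.
225 = 13 * 17 + 4
Step 3: 225 mod 17 = 4
Step 4: The knot is 17-colorable: no

4


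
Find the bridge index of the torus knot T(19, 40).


The bridge number of T(p,q) is min(p,q).
min(19, 40) = 19

19


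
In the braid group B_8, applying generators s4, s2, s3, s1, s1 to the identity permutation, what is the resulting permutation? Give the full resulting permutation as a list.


Starting with identity [1, 2, 3, 4, 5, 6, 7, 8].
Apply generators in sequence:
  After s4: [1, 2, 3, 5, 4, 6, 7, 8]
  After s2: [1, 3, 2, 5, 4, 6, 7, 8]
  After s3: [1, 3, 5, 2, 4, 6, 7, 8]
  After s1: [3, 1, 5, 2, 4, 6, 7, 8]
  After s1: [1, 3, 5, 2, 4, 6, 7, 8]
Final permutation: [1, 3, 5, 2, 4, 6, 7, 8]

[1, 3, 5, 2, 4, 6, 7, 8]


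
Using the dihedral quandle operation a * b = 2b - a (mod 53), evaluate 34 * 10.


34 * 10 = 2*10 - 34 mod 53
= 20 - 34 mod 53
= -14 mod 53 = 39

39


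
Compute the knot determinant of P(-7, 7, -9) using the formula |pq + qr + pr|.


Step 1: Compute pq + qr + pr.
pq = (-7)*7 = -49
qr = 7*(-9) = -63
pr = (-7)*(-9) = 63
pq + qr + pr = -49 + (-63) + 63 = -49
Step 2: Take absolute value.
det(P(-7,7,-9)) = |-49| = 49

49


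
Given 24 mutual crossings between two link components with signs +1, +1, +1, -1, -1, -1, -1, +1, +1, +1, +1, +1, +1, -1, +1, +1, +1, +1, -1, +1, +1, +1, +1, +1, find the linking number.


Step 1: Count positive crossings: 18
Step 2: Count negative crossings: 6
Step 3: Sum of signs = 18 - 6 = 12
Step 4: Linking number = sum/2 = 12/2 = 6

6


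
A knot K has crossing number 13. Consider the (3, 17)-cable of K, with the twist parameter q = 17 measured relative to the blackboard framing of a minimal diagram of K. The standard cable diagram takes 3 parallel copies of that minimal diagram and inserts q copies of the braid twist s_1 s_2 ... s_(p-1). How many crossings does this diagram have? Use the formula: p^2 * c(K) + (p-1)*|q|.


Step 1: Each of the c(K) crossings of the companion diagram becomes p*p = p^2 crossings among the p parallel strands, and each of the |q| twists s_1 s_2 ... s_(p-1) adds (p-1) crossings.
  Crossings = p^2 * c(K) + (p-1)*|q|
Step 2: = 3^2 * 13 + (3-1)*17
Step 3: = 9*13 + 2*17
Step 4: = 117 + 34 = 151

151


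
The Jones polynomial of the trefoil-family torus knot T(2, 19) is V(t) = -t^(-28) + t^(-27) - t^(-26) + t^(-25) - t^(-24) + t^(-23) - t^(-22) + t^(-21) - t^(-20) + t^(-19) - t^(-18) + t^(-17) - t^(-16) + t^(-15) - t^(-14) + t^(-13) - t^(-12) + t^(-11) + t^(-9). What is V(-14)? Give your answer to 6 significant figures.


Substituting t = -14 into V(t) = -t^(-28) + t^(-27) - t^(-26) + t^(-25) - t^(-24) + t^(-23) - t^(-22) + t^(-21) - t^(-20) + t^(-19) - t^(-18) + t^(-17) - t^(-16) + t^(-15) - t^(-14) + t^(-13) - t^(-12) + t^(-11) + t^(-9):
  (-)t^(-28) = -8.09869e-33
  (+)t^(-27) = -1.13382e-31
  (-)t^(-26) = -1.58734e-30
  (+)t^(-25) = -2.22228e-29
  (-)t^(-24) = -3.11119e-28
  (+)t^(-23) = -4.35567e-27
  (-)t^(-22) = -6.09794e-26
  (+)t^(-21) = -8.53712e-25
  (-)t^(-20) = -1.1952e-23
  (+)t^(-19) = -1.67327e-22
  (-)t^(-18) = -2.34258e-21
  (+)t^(-17) = -3.27962e-20
  (-)t^(-16) = -4.59147e-19
  (+)t^(-15) = -6.42805e-18
  (-)t^(-14) = -8.99927e-17
  (+)t^(-13) = -1.2599e-15
  (-)t^(-12) = -1.76386e-14
  (+)t^(-11) = -2.4694e-13
  (+)t^(-9) = -4.84003e-11
Sum = (-8.09869e-33) + (-1.13382e-31) + (-1.58734e-30) + (-2.22228e-29) + (-3.11119e-28) + (-4.35567e-27) + (-6.09794e-26) + (-8.53712e-25) + (-1.1952e-23) + (-1.67327e-22) + (-2.34258e-21) + (-3.27962e-20) + (-4.59147e-19) + (-6.42805e-18) + (-8.99927e-17) + (-1.2599e-15) + (-1.76386e-14) + (-2.4694e-13) + (-4.84003e-11)
= -4.866619373e-11
Rounded to 6 significant figures: -4.86662e-11

-4.86662e-11


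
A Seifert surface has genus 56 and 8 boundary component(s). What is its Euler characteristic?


chi = 2 - 2g - b
= 2 - 2*56 - 8
= 2 - 112 - 8 = -118

-118


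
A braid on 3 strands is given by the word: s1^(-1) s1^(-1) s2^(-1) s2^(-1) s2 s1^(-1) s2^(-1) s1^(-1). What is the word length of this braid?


The word length counts the number of generators (including inverses).
Listing each generator: s1^(-1), s1^(-1), s2^(-1), s2^(-1), s2, s1^(-1), s2^(-1), s1^(-1)
There are 8 generators in this braid word.

8


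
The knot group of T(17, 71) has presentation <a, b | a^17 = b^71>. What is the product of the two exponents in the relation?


The relation is a^17 = b^71.
Product of exponents = 17 * 71
= 1207

1207


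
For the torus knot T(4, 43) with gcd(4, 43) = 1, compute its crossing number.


For a torus knot T(p, q) with gcd(p,q)=1,
the crossing number is min(p*(q-1), q*(p-1)).
p*(q-1) = 4*42 = 168
q*(p-1) = 43*3 = 129
min(168, 129) = 129

129


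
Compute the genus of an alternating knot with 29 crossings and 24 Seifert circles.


For alternating knots, g = (c - s + 1)/2.
= (29 - 24 + 1)/2
= 6/2 = 3

3


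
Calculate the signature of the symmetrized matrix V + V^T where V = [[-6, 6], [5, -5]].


Step 1: V + V^T = [[-12, 11], [11, -10]]
Step 2: trace = -22, det = -1
Step 3: Discriminant = (-22)^2 - 4*(-1) = 488
Step 4: Eigenvalues: 0.045361, -22.0454
Step 5: Signature = (# positive eigenvalues) - (# negative eigenvalues) = 0

0


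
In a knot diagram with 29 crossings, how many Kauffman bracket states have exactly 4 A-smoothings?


We choose which 4 of 29 crossings get A-smoothings.
C(29, 4) = 29! / (4! * 25!)
= 23751

23751


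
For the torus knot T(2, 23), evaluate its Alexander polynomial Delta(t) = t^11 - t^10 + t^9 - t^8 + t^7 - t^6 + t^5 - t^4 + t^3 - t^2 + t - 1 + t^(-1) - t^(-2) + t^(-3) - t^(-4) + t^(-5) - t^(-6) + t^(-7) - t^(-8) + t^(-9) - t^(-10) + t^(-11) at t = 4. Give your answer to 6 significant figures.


Substituting t = 4 into Delta(t) = t^11 - t^10 + t^9 - t^8 + t^7 - t^6 + t^5 - t^4 + t^3 - t^2 + t - 1 + t^(-1) - t^(-2) + t^(-3) - t^(-4) + t^(-5) - t^(-6) + t^(-7) - t^(-8) + t^(-9) - t^(-10) + t^(-11):
Term values: (4194304) + (-1048576) + (262144) + (-65536) + (16384) + (-4096) + (1024) + (-256) + (64) + (-16) + (4) + (-1) + (0.25) + (-0.0625) + (0.015625) + (-0.00390625) + (0.000976562) + (-0.000244141) + (6.10352e-05) + (-1.52588e-05) + (3.8147e-06) + (-9.53674e-07) + (2.38419e-07)
Sum = 3355443.2
Rounded to 6 significant figures: 3.35544e+06

3.35544e+06


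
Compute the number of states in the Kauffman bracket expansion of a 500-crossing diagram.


Each crossing contributes 2 choices (A-smoothing or B-smoothing).
Total states = 2^500 = 3273390607896141870013189696827599152216642046043064789483291368096133796404674554883270092325904157150886684127560071009217256545885393053328527589376

3273390607896141870013189696827599152216642046043064789483291368096133796404674554883270092325904157150886684127560071009217256545885393053328527589376


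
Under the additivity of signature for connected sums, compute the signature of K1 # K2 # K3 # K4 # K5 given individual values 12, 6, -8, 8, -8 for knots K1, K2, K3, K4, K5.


The signature is additive under connected sum.
signature(K1 # K2 # K3 # K4 # K5) = (12) + (6) + (-8) + (8) + (-8)
= 10

10


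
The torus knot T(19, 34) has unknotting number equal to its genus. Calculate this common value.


For a torus knot T(p,q), both the unknotting number and genus equal (p-1)(q-1)/2.
= (19-1)(34-1)/2
= 18*33/2
= 594/2 = 297

297


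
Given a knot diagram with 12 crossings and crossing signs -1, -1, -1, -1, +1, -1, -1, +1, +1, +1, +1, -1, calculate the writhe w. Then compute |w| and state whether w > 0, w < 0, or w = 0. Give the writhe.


Step 1: Count positive crossings (+1).
Positive crossings: 5
Step 2: Count negative crossings (-1).
Negative crossings: 7
Step 3: Writhe = (positive) - (negative)
w = 5 - 7 = -2
Step 4: |w| = 2, and w is negative

-2


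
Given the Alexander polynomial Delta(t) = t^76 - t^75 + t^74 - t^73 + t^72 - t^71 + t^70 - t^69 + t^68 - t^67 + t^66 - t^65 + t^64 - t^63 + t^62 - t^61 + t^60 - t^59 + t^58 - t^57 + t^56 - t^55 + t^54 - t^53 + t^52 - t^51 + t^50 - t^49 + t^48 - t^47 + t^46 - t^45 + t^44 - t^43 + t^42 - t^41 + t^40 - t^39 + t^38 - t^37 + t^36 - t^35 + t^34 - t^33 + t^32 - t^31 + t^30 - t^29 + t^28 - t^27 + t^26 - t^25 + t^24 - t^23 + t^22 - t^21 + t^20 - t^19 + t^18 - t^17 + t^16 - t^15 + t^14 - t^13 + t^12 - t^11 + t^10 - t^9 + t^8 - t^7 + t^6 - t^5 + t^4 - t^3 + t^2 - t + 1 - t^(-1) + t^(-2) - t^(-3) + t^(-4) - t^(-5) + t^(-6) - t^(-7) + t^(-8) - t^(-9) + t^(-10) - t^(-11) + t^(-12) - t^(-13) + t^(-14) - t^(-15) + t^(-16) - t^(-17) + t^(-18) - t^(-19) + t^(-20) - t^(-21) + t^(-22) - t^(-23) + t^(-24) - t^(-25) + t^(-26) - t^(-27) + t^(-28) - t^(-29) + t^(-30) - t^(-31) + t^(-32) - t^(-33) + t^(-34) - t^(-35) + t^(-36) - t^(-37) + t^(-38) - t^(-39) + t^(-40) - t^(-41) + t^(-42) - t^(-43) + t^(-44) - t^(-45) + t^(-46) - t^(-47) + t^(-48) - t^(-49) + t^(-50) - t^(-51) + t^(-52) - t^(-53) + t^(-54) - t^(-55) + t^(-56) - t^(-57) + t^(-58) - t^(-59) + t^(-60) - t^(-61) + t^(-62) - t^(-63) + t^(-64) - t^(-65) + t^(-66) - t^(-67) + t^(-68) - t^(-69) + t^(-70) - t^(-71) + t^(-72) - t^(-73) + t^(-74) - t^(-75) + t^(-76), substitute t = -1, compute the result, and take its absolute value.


Step 1: The polynomial has 153 terms with alternating signs, exponents from 76 down to -76.
Step 2: Substitute t = -1. The i-th term has coefficient (-1)^i and exponent (m-i),
  so its value is (-1)^i * (-1)^(m-i) = (-1)^m = 1 for every i.
Step 3: All 153 terms equal 1, so Delta(-1) = 153 * (1) = 153
Step 4: |Delta(-1)| = 153

153


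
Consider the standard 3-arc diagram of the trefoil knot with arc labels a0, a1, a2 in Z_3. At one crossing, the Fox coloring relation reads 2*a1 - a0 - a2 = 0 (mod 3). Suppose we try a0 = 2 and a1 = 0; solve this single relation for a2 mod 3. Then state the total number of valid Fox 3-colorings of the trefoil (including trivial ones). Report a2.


Step 1: Apply the given crossing relation 2*a1 - a0 - a2 = 0 (mod 3).
  a2 = 2*a1 - a0 mod 3
  a2 = 2*0 - 2 mod 3
  a2 = 0 - 2 mod 3
  a2 = -2 mod 3 = 1
Step 2: The trefoil has determinant 3.
  Number of Fox p-colorings (p prime) is p^2 if p = 3, else p.
  Since p = 3 divides det = 3, the trefoil is 3-colorable.
  (Indeed for p = 3 any choice of a0, a1 extends to a valid coloring; the trial (a0, a1, a2) = (2, 0, 1) satisfies all three crossing relations.)
  Total colorings = 3^2 = 9
Step 3: a2 = 1, total Fox 3-colorings = 9

1


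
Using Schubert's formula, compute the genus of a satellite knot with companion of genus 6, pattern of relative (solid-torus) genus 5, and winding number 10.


Schubert: g(satellite) = g_rel(pattern) + |winding| * g(companion),
where g_rel(pattern) is the genus of the pattern relative to the solid torus.
= 5 + 10 * 6
= 5 + 60 = 65

65


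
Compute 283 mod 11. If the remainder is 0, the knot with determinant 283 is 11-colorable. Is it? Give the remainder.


Step 1: A knot is p-colorable if and only if p divides its determinant.
Step 2: Compute 283 mod 11.
283 = 25 * 11 + 8
Step 3: 283 mod 11 = 8
Step 4: The knot is 11-colorable: no

8


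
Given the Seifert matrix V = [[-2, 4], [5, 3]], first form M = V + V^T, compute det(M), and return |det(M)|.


Step 1: Form V + V^T where V = [[-2, 4], [5, 3]]
  V^T = [[-2, 5], [4, 3]]
  V + V^T = [[-4, 9], [9, 6]]
Step 2: det(V + V^T) = (-4)*6 - 9*9
  = -24 - 81 = -105
Step 3: Knot determinant = |det(V + V^T)| = |-105| = 105

105


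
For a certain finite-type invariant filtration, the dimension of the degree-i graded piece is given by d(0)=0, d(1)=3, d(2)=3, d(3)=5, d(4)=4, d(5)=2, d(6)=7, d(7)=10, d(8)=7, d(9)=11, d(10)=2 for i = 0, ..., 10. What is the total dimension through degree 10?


Total dimension = d(0) + d(1) + ... + d(10)
= 0 + 3 + 3 + 5 + 4 + 2 + 7 + 10 + 7 + 11 + 2
= 54

54


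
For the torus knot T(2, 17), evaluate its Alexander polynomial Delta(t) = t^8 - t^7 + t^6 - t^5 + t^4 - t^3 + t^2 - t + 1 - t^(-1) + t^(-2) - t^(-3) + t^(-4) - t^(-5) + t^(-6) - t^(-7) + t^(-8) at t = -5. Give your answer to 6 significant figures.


Substituting t = -5 into Delta(t) = t^8 - t^7 + t^6 - t^5 + t^4 - t^3 + t^2 - t + 1 - t^(-1) + t^(-2) - t^(-3) + t^(-4) - t^(-5) + t^(-6) - t^(-7) + t^(-8):
Term values: (390625) + (78125) + (15625) + (3125) + (625) + (125) + (25) + (5) + (1) + (0.2) + (0.04) + (0.008) + (0.0016) + (0.00032) + (6.4e-05) + (1.28e-05) + (2.56e-06)
Sum = 488281.25
Rounded to 6 significant figures: 488281

488281


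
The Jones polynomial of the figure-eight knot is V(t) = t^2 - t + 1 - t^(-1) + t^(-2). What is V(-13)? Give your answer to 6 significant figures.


Substituting t = -13 into V(t) = t^2 - t + 1 - t^(-1) + t^(-2):
  (+)t^(2) = 169
  (-)t^(1) = 13
  (+)t^(0) = 1
  (-)t^(-1) = 0.0769231
  (+)t^(-2) = 0.00591716
Sum = (169) + (13) + (1) + (0.0769231) + (0.00591716)
= 183.0828402
Rounded to 6 significant figures: 183.083

183.083


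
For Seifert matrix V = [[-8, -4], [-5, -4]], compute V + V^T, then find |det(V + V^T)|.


Step 1: Form V + V^T where V = [[-8, -4], [-5, -4]]
  V^T = [[-8, -5], [-4, -4]]
  V + V^T = [[-16, -9], [-9, -8]]
Step 2: det(V + V^T) = (-16)*(-8) - (-9)*(-9)
  = 128 - 81 = 47
Step 3: Knot determinant = |det(V + V^T)| = |47| = 47

47


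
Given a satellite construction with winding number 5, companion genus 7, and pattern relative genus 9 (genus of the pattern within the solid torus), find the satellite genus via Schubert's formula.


Schubert: g(satellite) = g_rel(pattern) + |winding| * g(companion),
where g_rel(pattern) is the genus of the pattern relative to the solid torus.
= 9 + 5 * 7
= 9 + 35 = 44

44


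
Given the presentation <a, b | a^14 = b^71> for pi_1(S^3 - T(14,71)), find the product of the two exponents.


The relation is a^14 = b^71.
Product of exponents = 14 * 71
= 994

994


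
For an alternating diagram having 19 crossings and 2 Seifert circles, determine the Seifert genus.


For alternating knots, g = (c - s + 1)/2.
= (19 - 2 + 1)/2
= 18/2 = 9

9


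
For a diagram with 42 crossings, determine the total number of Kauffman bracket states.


Each crossing contributes 2 choices (A-smoothing or B-smoothing).
Total states = 2^42 = 4398046511104

4398046511104


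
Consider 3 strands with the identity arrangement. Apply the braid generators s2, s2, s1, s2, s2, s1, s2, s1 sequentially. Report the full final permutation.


Starting with identity [1, 2, 3].
Apply generators in sequence:
  After s2: [1, 3, 2]
  After s2: [1, 2, 3]
  After s1: [2, 1, 3]
  After s2: [2, 3, 1]
  After s2: [2, 1, 3]
  After s1: [1, 2, 3]
  After s2: [1, 3, 2]
  After s1: [3, 1, 2]
Final permutation: [3, 1, 2]

[3, 1, 2]


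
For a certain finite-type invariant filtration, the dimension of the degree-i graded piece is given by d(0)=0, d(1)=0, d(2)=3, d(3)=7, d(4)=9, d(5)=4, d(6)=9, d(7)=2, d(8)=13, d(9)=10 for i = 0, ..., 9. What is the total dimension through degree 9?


Total dimension = d(0) + d(1) + ... + d(9)
= 0 + 0 + 3 + 7 + 9 + 4 + 9 + 2 + 13 + 10
= 57

57


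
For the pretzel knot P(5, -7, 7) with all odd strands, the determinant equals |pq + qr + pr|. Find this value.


Step 1: Compute pq + qr + pr.
pq = 5*(-7) = -35
qr = (-7)*7 = -49
pr = 5*7 = 35
pq + qr + pr = -35 + (-49) + 35 = -49
Step 2: Take absolute value.
det(P(5,-7,7)) = |-49| = 49

49


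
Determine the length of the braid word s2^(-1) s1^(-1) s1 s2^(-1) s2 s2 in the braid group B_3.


The word length counts the number of generators (including inverses).
Listing each generator: s2^(-1), s1^(-1), s1, s2^(-1), s2, s2
There are 6 generators in this braid word.

6


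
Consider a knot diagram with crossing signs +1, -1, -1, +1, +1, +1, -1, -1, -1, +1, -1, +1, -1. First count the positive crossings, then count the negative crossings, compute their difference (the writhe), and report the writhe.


Step 1: Count positive crossings (+1).
Positive crossings: 6
Step 2: Count negative crossings (-1).
Negative crossings: 7
Step 3: Writhe = (positive) - (negative)
w = 6 - 7 = -1
Step 4: |w| = 1, and w is negative

-1


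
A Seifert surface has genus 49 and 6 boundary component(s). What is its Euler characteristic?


chi = 2 - 2g - b
= 2 - 2*49 - 6
= 2 - 98 - 6 = -102

-102


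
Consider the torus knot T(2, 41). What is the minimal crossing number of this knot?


For a torus knot T(p, q) with gcd(p,q)=1,
the crossing number is min(p*(q-1), q*(p-1)).
p*(q-1) = 2*40 = 80
q*(p-1) = 41*1 = 41
min(80, 41) = 41

41


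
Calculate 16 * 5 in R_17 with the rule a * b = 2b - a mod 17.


16 * 5 = 2*5 - 16 mod 17
= 10 - 16 mod 17
= -6 mod 17 = 11

11


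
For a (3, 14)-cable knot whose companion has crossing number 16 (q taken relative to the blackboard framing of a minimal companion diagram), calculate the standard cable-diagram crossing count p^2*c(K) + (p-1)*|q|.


Step 1: Each of the c(K) crossings of the companion diagram becomes p*p = p^2 crossings among the p parallel strands, and each of the |q| twists s_1 s_2 ... s_(p-1) adds (p-1) crossings.
  Crossings = p^2 * c(K) + (p-1)*|q|
Step 2: = 3^2 * 16 + (3-1)*14
Step 3: = 9*16 + 2*14
Step 4: = 144 + 28 = 172

172


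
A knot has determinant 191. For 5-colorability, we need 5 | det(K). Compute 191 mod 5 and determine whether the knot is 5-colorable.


Step 1: A knot is p-colorable if and only if p divides its determinant.
Step 2: Compute 191 mod 5.
191 = 38 * 5 + 1
Step 3: 191 mod 5 = 1
Step 4: The knot is 5-colorable: no

1


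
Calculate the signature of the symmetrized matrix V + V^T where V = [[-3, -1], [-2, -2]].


Step 1: V + V^T = [[-6, -3], [-3, -4]]
Step 2: trace = -10, det = 15
Step 3: Discriminant = (-10)^2 - 4*15 = 40
Step 4: Eigenvalues: -1.83772, -8.16228
Step 5: Signature = (# positive eigenvalues) - (# negative eigenvalues) = -2

-2


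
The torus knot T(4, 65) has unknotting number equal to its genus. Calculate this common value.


For a torus knot T(p,q), both the unknotting number and genus equal (p-1)(q-1)/2.
= (4-1)(65-1)/2
= 3*64/2
= 192/2 = 96

96


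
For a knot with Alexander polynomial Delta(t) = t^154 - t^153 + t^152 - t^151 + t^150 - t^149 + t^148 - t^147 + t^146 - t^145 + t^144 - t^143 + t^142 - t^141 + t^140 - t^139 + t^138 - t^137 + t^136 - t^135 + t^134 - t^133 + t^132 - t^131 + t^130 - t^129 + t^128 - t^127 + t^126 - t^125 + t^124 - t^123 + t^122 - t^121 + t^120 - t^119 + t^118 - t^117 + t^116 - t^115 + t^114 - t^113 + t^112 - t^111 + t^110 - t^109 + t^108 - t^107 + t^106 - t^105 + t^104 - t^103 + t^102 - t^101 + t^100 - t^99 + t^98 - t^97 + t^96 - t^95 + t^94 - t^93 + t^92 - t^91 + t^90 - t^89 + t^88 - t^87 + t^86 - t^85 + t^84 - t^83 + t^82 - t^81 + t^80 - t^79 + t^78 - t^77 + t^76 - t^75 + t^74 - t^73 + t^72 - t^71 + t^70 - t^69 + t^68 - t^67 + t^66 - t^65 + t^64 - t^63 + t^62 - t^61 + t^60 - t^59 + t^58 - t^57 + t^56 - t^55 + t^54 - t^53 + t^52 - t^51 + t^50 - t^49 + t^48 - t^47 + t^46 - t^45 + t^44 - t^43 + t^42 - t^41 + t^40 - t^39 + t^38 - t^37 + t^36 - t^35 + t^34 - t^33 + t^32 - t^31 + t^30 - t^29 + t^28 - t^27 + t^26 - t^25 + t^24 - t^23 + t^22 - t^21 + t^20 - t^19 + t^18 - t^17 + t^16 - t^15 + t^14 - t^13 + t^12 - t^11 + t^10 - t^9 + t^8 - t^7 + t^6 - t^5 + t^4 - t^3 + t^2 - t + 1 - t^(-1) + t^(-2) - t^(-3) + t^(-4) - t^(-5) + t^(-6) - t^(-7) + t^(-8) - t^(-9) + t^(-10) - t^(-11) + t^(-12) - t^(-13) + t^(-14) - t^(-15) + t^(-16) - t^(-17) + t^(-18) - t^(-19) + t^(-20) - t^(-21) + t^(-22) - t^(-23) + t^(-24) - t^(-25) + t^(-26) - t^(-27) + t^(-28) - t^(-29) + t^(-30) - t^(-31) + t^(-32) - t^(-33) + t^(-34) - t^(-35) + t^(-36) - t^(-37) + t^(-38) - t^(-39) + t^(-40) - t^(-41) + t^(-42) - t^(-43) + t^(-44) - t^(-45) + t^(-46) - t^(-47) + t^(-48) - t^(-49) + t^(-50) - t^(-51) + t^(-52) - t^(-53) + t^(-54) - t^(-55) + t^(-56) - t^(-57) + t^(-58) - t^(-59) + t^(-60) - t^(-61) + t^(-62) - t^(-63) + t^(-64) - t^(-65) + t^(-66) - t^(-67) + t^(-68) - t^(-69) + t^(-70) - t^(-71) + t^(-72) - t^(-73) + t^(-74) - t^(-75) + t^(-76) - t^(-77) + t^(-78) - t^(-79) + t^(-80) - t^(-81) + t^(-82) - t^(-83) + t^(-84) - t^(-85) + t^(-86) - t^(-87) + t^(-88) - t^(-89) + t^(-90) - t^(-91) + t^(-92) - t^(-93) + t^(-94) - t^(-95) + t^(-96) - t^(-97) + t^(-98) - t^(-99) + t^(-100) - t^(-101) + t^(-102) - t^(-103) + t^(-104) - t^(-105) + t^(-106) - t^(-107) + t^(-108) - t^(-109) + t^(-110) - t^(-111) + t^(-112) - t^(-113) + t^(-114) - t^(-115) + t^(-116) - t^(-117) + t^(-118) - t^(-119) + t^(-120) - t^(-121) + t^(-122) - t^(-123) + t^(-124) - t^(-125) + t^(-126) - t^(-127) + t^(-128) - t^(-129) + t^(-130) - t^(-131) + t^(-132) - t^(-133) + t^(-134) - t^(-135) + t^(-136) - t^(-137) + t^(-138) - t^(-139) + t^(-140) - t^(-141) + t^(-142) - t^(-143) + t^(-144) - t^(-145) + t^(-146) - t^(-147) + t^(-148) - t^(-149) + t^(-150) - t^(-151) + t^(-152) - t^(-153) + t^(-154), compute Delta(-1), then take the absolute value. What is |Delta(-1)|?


Step 1: The polynomial has 309 terms with alternating signs, exponents from 154 down to -154.
Step 2: Substitute t = -1. The i-th term has coefficient (-1)^i and exponent (m-i),
  so its value is (-1)^i * (-1)^(m-i) = (-1)^m = 1 for every i.
Step 3: All 309 terms equal 1, so Delta(-1) = 309 * (1) = 309
Step 4: |Delta(-1)| = 309

309


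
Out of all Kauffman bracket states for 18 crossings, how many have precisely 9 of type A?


We choose which 9 of 18 crossings get A-smoothings.
C(18, 9) = 18! / (9! * 9!)
= 48620

48620


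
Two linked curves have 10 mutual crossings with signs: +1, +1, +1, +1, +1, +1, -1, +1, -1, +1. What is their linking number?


Step 1: Count positive crossings: 8
Step 2: Count negative crossings: 2
Step 3: Sum of signs = 8 - 2 = 6
Step 4: Linking number = sum/2 = 6/2 = 3

3


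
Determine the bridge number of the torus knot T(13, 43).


The bridge number of T(p,q) is min(p,q).
min(13, 43) = 13

13


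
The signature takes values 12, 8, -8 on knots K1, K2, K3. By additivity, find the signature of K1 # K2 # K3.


The signature is additive under connected sum.
signature(K1 # K2 # K3) = (12) + (8) + (-8)
= 12

12


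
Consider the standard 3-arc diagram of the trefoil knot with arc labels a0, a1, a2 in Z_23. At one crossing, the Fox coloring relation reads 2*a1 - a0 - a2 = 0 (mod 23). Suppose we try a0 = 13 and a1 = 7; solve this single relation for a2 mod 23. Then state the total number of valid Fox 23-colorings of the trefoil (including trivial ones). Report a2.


Step 1: Apply the given crossing relation 2*a1 - a0 - a2 = 0 (mod 23).
  a2 = 2*a1 - a0 mod 23
  a2 = 2*7 - 13 mod 23
  a2 = 14 - 13 mod 23
  a2 = 1 mod 23 = 1
Step 2: The trefoil has determinant 3.
  Number of Fox p-colorings (p prime) is p^2 if p = 3, else p.
  Since 23 does not divide 3, only trivial (constant) colorings exist.
  (So the trial a0 = 13, a1 = 7 with a0 != a1 does NOT extend to a valid coloring of the whole trefoil: the other two crossing relations require 3*(a1 - a0) = 0 (mod 23), which fails.)
  Total colorings = 23
Step 3: a2 = 1, total Fox 23-colorings = 23

1


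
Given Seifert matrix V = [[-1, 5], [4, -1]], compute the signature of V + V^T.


Step 1: V + V^T = [[-2, 9], [9, -2]]
Step 2: trace = -4, det = -77
Step 3: Discriminant = (-4)^2 - 4*(-77) = 324
Step 4: Eigenvalues: 7, -11
Step 5: Signature = (# positive eigenvalues) - (# negative eigenvalues) = 0

0


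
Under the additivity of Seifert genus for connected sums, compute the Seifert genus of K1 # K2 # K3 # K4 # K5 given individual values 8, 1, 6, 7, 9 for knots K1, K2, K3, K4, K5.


The Seifert genus is additive under connected sum.
Seifert genus(K1 # K2 # K3 # K4 # K5) = (8) + (1) + (6) + (7) + (9)
= 31

31


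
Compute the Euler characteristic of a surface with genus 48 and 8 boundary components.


chi = 2 - 2g - b
= 2 - 2*48 - 8
= 2 - 96 - 8 = -102

-102


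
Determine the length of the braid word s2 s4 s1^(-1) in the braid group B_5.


The word length counts the number of generators (including inverses).
Listing each generator: s2, s4, s1^(-1)
There are 3 generators in this braid word.

3


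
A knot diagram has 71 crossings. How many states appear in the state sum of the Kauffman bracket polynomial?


Each crossing contributes 2 choices (A-smoothing or B-smoothing).
Total states = 2^71 = 2361183241434822606848

2361183241434822606848


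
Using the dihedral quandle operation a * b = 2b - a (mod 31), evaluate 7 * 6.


7 * 6 = 2*6 - 7 mod 31
= 12 - 7 mod 31
= 5 mod 31 = 5

5


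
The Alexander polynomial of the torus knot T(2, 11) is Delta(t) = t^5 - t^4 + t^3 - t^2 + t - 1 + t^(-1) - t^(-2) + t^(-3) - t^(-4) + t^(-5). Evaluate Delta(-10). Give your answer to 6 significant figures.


Substituting t = -10 into Delta(t) = t^5 - t^4 + t^3 - t^2 + t - 1 + t^(-1) - t^(-2) + t^(-3) - t^(-4) + t^(-5):
Term values: (-100000) + (-10000) + (-1000) + (-100) + (-10) + (-1) + (-0.1) + (-0.01) + (-0.001) + (-0.0001) + (-1e-05)
Sum = -111111.1111
Rounded to 6 significant figures: -111111

-111111


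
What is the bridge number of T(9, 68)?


The bridge number of T(p,q) is min(p,q).
min(9, 68) = 9

9


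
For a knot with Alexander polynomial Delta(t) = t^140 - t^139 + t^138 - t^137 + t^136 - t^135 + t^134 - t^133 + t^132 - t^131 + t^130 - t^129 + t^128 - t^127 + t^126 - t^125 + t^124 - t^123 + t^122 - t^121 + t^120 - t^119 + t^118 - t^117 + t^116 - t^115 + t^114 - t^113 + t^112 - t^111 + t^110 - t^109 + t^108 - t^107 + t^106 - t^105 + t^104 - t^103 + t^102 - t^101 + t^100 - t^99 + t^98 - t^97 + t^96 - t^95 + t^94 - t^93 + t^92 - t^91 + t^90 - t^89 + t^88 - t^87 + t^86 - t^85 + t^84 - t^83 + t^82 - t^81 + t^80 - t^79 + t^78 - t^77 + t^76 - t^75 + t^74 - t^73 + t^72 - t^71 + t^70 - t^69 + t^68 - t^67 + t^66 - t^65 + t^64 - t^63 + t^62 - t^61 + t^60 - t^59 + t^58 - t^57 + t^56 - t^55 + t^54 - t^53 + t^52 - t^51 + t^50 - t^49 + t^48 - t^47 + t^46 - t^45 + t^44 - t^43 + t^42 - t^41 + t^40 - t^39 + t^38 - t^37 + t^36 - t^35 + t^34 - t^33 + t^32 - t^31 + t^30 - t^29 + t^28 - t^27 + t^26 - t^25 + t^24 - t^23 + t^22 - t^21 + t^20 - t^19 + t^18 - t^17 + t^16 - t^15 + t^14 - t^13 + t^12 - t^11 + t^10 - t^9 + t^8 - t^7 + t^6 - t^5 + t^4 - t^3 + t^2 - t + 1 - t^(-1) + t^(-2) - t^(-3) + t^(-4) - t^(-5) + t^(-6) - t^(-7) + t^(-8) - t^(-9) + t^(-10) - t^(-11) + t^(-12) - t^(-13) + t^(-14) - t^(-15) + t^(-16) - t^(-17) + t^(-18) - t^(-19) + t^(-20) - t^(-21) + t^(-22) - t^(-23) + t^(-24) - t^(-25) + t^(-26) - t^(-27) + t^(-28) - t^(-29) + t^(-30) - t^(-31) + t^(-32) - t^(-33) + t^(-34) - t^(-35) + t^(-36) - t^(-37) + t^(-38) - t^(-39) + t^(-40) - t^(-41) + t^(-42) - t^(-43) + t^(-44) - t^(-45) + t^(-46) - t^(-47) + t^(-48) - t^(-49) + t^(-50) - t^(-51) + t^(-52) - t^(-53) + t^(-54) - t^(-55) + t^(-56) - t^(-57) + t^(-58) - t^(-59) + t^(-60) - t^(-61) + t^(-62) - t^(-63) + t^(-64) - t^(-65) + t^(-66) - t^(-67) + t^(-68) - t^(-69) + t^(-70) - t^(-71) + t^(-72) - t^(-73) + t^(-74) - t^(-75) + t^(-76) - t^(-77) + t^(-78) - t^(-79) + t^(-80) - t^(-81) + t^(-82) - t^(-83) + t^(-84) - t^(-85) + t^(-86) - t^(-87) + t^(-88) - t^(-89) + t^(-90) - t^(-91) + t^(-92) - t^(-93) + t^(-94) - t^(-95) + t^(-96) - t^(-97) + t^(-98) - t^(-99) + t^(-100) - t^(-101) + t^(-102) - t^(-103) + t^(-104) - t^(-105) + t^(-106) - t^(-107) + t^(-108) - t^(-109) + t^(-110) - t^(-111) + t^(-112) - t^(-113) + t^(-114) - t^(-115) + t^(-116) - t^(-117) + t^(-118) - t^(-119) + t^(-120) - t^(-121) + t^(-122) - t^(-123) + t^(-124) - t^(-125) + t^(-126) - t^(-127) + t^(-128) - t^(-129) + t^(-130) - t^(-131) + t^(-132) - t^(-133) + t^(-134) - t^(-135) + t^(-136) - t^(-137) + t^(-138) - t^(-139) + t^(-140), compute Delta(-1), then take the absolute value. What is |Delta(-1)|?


Step 1: The polynomial has 281 terms with alternating signs, exponents from 140 down to -140.
Step 2: Substitute t = -1. The i-th term has coefficient (-1)^i and exponent (m-i),
  so its value is (-1)^i * (-1)^(m-i) = (-1)^m = 1 for every i.
Step 3: All 281 terms equal 1, so Delta(-1) = 281 * (1) = 281
Step 4: |Delta(-1)| = 281

281
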